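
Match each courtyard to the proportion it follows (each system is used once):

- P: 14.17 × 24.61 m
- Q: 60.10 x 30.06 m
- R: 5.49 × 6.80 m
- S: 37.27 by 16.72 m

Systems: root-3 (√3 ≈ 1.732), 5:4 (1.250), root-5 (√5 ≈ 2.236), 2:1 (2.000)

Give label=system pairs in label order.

P = 24.61/14.17 ≈ 1.737 → root-3 (1.732)
Q = 60.10/30.06 ≈ 1.999 → 2:1 (2.000)
R = 6.80/5.49 ≈ 1.239 → 5:4 (1.250)
S = 37.27/16.72 ≈ 2.229 → root-5 (2.236)

P=root-3, Q=2:1, R=5:4, S=root-5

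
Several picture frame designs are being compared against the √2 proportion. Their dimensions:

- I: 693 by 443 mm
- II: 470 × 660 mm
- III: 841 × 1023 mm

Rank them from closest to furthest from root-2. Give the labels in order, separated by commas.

Ratios: I = 693 / 443 ≈ 1.564; II = 660 / 470 ≈ 1.404; III = 1023 / 841 ≈ 1.216.
|Δ from 1.414|: I 0.150; II 0.010; III 0.198.

II, I, III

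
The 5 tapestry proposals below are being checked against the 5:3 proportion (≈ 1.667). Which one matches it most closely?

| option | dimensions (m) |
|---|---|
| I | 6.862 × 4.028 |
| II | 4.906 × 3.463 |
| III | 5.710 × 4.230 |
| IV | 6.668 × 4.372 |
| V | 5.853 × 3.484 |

Target 5:3 ≈ 1.667.
I: 1.704 (Δ0.037)  II: 1.417 (Δ0.250)  III: 1.350 (Δ0.317)  IV: 1.525 (Δ0.142)  V: 1.680 (Δ0.013)

V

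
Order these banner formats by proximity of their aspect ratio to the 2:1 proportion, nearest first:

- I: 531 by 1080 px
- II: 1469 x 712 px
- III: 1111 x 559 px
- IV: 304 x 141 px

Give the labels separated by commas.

I: 1080/531 ≈ 2.034 → |2.034 − 2.000| = 0.034
II: 1469/712 ≈ 2.063 → |2.063 − 2.000| = 0.063
III: 1111/559 ≈ 1.987 → |1.987 − 2.000| = 0.013
IV: 304/141 ≈ 2.156 → |2.156 − 2.000| = 0.156

III, I, II, IV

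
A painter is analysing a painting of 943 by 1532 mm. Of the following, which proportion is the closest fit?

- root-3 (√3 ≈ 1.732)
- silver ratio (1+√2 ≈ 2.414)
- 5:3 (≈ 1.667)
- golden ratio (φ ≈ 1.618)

golden ratio

1532/943 ≈ 1.625. Nearest candidates are golden ratio (1.618, off by 0.007) and 5:3 (1.667, off by 0.042).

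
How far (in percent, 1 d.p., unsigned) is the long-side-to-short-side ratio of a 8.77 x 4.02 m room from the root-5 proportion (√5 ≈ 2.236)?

2.4%

Ratio = 8.77 / 4.02 ≈ 2.1816.
Ideal root-5 ≈ 2.2361. |2.1816 − 2.2361| / 2.2361 ≈ 2.44% → 2.4%.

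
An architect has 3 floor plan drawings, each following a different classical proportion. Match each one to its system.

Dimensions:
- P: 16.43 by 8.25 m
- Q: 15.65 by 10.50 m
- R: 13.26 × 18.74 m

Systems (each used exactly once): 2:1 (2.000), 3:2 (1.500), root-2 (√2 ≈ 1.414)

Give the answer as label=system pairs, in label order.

Ratios: P ≈ 1.992; Q ≈ 1.490; R ≈ 1.413.
Targets: 2:1 ≈ 2.000; 3:2 ≈ 1.500; root-2 ≈ 1.414.

P=2:1, Q=3:2, R=root-2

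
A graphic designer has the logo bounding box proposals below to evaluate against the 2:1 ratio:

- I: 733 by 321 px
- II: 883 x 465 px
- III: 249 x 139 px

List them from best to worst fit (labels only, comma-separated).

Ratios: I = 733 / 321 ≈ 2.283; II = 883 / 465 ≈ 1.899; III = 249 / 139 ≈ 1.791.
|Δ from 2.000|: I 0.283; II 0.101; III 0.209.

II, III, I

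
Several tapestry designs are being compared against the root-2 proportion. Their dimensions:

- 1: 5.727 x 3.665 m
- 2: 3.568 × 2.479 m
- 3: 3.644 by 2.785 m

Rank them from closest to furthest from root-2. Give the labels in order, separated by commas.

2, 3, 1

1: 5.727/3.665 ≈ 1.563 → |1.563 − 1.414| = 0.149
2: 3.568/2.479 ≈ 1.439 → |1.439 − 1.414| = 0.025
3: 3.644/2.785 ≈ 1.308 → |1.308 − 1.414| = 0.106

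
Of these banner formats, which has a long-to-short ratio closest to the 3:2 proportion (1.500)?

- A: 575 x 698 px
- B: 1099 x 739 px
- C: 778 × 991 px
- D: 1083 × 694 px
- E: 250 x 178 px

Target 3:2 ≈ 1.500.
A: 1.214 (Δ0.286)  B: 1.487 (Δ0.013)  C: 1.274 (Δ0.226)  D: 1.561 (Δ0.061)  E: 1.404 (Δ0.096)

B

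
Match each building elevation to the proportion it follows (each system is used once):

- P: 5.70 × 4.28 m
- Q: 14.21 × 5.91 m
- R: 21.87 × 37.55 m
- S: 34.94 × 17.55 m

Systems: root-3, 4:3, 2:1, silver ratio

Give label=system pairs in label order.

P=4:3, Q=silver ratio, R=root-3, S=2:1

Ratios: P ≈ 1.332; Q ≈ 2.404; R ≈ 1.717; S ≈ 1.991.
Targets: root-3 ≈ 1.732; 4:3 ≈ 1.333; 2:1 ≈ 2.000; silver ratio ≈ 2.414.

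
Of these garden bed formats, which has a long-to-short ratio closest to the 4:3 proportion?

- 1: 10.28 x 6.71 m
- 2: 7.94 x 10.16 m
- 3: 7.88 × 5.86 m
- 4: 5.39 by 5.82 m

Target 4:3 ≈ 1.333.
1: 1.532 (Δ0.199)  2: 1.280 (Δ0.053)  3: 1.345 (Δ0.012)  4: 1.080 (Δ0.253)

3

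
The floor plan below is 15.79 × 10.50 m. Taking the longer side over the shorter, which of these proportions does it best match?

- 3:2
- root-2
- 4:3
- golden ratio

3:2

Ratio = 15.79 / 10.50 ≈ 1.504.
Distances: 3:2 1.500 (Δ 0.004); root-2 1.414 (Δ 0.090); 4:3 1.333 (Δ 0.171); golden ratio 1.618 (Δ 0.114).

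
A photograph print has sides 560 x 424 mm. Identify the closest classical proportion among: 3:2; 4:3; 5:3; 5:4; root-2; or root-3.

Ratio = 560 / 424 ≈ 1.321.
Distances: 3:2 1.500 (Δ 0.179); 4:3 1.333 (Δ 0.012); 5:3 1.667 (Δ 0.346); 5:4 1.250 (Δ 0.071); root-2 1.414 (Δ 0.093); root-3 1.732 (Δ 0.411).

4:3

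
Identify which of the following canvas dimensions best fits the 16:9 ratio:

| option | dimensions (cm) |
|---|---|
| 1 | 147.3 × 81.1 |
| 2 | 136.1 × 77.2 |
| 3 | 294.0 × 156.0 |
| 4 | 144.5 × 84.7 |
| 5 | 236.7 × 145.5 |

Ratios (long/short): 1 ≈ 1.816; 2 ≈ 1.763; 3 ≈ 1.885; 4 ≈ 1.706; 5 ≈ 1.627.
16:9 ≈ 1.778; option 2 is nearest (Δ 0.015).

2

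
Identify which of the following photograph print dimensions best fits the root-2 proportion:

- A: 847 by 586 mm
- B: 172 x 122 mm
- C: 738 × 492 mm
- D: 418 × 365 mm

B

Target root-2 ≈ 1.414.
A: 1.445 (Δ0.031)  B: 1.410 (Δ0.004)  C: 1.500 (Δ0.086)  D: 1.145 (Δ0.269)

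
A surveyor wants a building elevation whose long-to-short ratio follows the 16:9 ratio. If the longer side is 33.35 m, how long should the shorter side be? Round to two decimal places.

18.76 m

16:9 ≈ 1.77778.
Shorter side = 33.35 ÷ 1.77778 ≈ 18.7594 → 18.76 m.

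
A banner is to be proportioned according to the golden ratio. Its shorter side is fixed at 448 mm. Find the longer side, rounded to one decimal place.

724.9 mm

golden ratio ≈ 1.61803.
Longer side = 448 × 1.61803 ≈ 724.877 → 724.9 mm.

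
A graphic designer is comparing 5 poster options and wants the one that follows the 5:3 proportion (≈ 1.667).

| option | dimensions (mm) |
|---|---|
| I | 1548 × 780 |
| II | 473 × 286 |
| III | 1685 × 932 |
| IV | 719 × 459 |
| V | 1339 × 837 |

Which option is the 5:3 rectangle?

II

Ratios (long/short): I ≈ 1.985; II ≈ 1.654; III ≈ 1.808; IV ≈ 1.566; V ≈ 1.600.
5:3 ≈ 1.667; option II is nearest (Δ 0.013).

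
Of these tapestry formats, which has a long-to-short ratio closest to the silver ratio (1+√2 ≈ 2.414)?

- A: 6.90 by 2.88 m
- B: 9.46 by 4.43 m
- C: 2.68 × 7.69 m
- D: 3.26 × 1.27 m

A

Ratios (long/short): A ≈ 2.396; B ≈ 2.135; C ≈ 2.869; D ≈ 2.567.
silver ratio ≈ 2.414; option A is nearest (Δ 0.018).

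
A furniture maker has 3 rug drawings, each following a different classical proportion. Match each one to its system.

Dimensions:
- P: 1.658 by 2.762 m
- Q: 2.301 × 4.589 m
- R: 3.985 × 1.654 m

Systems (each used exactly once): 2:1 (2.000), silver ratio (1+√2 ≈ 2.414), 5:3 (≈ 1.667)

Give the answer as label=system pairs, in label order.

Ratios: P ≈ 1.666; Q ≈ 1.994; R ≈ 2.409.
Targets: 2:1 ≈ 2.000; silver ratio ≈ 2.414; 5:3 ≈ 1.667.

P=5:3, Q=2:1, R=silver ratio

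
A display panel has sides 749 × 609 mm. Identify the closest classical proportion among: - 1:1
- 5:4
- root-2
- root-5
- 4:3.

Ratio = 749 / 609 ≈ 1.230.
Distances: 1:1 1.000 (Δ 0.230); 5:4 1.250 (Δ 0.020); root-2 1.414 (Δ 0.184); root-5 2.236 (Δ 1.006); 4:3 1.333 (Δ 0.103).

5:4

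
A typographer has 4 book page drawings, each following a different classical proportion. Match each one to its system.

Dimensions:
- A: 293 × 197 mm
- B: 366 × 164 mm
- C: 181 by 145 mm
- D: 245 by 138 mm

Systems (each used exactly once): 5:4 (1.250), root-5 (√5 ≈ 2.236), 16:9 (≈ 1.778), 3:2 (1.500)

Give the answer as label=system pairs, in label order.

Ratios: A ≈ 1.487; B ≈ 2.232; C ≈ 1.248; D ≈ 1.775.
Targets: 5:4 ≈ 1.250; root-5 ≈ 2.236; 16:9 ≈ 1.778; 3:2 ≈ 1.500.

A=3:2, B=root-5, C=5:4, D=16:9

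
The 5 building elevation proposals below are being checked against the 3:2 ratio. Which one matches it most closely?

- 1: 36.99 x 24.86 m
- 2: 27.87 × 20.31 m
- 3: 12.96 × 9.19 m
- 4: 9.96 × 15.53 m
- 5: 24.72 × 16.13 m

1

Target 3:2 ≈ 1.500.
1: 1.488 (Δ0.012)  2: 1.372 (Δ0.128)  3: 1.410 (Δ0.090)  4: 1.559 (Δ0.059)  5: 1.533 (Δ0.033)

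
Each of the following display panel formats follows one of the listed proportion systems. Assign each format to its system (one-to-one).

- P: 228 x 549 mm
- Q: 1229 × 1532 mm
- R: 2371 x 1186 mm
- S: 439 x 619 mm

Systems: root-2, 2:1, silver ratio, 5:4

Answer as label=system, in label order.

Ratios: P ≈ 2.408; Q ≈ 1.247; R ≈ 1.999; S ≈ 1.410.
Targets: root-2 ≈ 1.414; 2:1 ≈ 2.000; silver ratio ≈ 2.414; 5:4 ≈ 1.250.

P=silver ratio, Q=5:4, R=2:1, S=root-2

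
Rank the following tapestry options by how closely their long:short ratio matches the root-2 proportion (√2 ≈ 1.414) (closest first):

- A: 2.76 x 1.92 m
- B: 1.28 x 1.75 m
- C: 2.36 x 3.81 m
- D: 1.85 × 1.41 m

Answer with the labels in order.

A, B, D, C

A: 2.76/1.92 ≈ 1.438 → |1.438 − 1.414| = 0.024
B: 1.75/1.28 ≈ 1.367 → |1.367 − 1.414| = 0.047
C: 3.81/2.36 ≈ 1.614 → |1.614 − 1.414| = 0.200
D: 1.85/1.41 ≈ 1.312 → |1.312 − 1.414| = 0.102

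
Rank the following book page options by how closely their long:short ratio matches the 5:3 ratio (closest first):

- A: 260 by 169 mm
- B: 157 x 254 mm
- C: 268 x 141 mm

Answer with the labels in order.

Ratios: A = 260 / 169 ≈ 1.538; B = 254 / 157 ≈ 1.618; C = 268 / 141 ≈ 1.901.
|Δ from 1.667|: A 0.129; B 0.049; C 0.234.

B, A, C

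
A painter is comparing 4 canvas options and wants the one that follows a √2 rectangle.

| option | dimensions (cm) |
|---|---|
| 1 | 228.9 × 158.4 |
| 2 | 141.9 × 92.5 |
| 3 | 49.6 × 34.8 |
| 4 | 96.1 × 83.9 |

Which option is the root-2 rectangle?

3

Ratios (long/short): 1 ≈ 1.445; 2 ≈ 1.534; 3 ≈ 1.425; 4 ≈ 1.145.
root-2 ≈ 1.414; option 3 is nearest (Δ 0.011).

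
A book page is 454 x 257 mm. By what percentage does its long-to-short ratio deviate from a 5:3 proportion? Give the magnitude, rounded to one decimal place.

Ratio = 454 / 257 ≈ 1.7665.
Ideal 5:3 ≈ 1.6667. |1.7665 − 1.6667| / 1.6667 ≈ 5.99% → 6.0%.

6.0%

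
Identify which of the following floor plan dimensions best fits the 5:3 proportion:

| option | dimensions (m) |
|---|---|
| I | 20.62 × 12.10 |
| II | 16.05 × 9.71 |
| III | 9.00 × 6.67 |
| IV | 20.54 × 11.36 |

Ratios (long/short): I ≈ 1.704; II ≈ 1.653; III ≈ 1.349; IV ≈ 1.808.
5:3 ≈ 1.667; option II is nearest (Δ 0.014).

II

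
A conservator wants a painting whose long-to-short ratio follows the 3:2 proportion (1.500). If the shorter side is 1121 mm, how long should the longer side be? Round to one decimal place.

1681.5 mm

3:2 = 1.50000.
Longer side = 1121 × 1.50000 ≈ 1681.500 → 1681.5 mm.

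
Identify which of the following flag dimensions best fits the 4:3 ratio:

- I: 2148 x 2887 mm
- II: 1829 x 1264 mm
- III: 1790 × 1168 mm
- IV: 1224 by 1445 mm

I

Target 4:3 ≈ 1.333.
I: 1.344 (Δ0.011)  II: 1.447 (Δ0.114)  III: 1.533 (Δ0.200)  IV: 1.181 (Δ0.152)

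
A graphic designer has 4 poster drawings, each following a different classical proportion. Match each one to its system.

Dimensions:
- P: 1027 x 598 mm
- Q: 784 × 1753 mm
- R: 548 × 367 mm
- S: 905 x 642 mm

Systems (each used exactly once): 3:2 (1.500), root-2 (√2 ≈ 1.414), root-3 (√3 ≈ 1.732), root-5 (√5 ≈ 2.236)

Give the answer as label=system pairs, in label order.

P=root-3, Q=root-5, R=3:2, S=root-2

P = 1027/598 ≈ 1.717 → root-3 (1.732)
Q = 1753/784 ≈ 2.236 → root-5 (2.236)
R = 548/367 ≈ 1.493 → 3:2 (1.500)
S = 905/642 ≈ 1.410 → root-2 (1.414)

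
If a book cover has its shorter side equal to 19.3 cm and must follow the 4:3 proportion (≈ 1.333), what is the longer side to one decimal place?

25.7 cm

4:3 ≈ 1.33333.
Longer side = 19.3 × 1.33333 ≈ 25.733 → 25.7 cm.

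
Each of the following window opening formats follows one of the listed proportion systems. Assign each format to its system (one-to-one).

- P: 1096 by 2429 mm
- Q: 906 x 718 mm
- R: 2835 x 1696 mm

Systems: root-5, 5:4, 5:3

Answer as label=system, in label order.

P=root-5, Q=5:4, R=5:3

Ratios: P ≈ 2.216; Q ≈ 1.262; R ≈ 1.672.
Targets: root-5 ≈ 2.236; 5:4 ≈ 1.250; 5:3 ≈ 1.667.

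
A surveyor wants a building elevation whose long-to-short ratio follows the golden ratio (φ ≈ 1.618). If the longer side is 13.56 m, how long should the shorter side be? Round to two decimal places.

golden ratio ≈ 1.61803.
Shorter side = 13.56 ÷ 1.61803 ≈ 8.3806 → 8.38 m.

8.38 m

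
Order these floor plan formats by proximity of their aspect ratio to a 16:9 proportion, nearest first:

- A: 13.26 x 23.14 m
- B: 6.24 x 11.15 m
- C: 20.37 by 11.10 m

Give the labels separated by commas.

A: 23.14/13.26 ≈ 1.745 → |1.745 − 1.778| = 0.033
B: 11.15/6.24 ≈ 1.787 → |1.787 − 1.778| = 0.009
C: 20.37/11.10 ≈ 1.835 → |1.835 − 1.778| = 0.057

B, A, C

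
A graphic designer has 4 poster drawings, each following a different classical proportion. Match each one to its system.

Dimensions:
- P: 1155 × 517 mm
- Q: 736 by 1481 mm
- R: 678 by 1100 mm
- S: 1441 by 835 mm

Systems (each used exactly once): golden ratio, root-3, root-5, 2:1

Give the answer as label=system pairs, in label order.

Ratios: P ≈ 2.234; Q ≈ 2.012; R ≈ 1.622; S ≈ 1.726.
Targets: golden ratio ≈ 1.618; root-3 ≈ 1.732; root-5 ≈ 2.236; 2:1 ≈ 2.000.

P=root-5, Q=2:1, R=golden ratio, S=root-3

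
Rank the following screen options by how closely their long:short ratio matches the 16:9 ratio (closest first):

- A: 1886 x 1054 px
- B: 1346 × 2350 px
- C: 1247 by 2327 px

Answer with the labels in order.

A, B, C

A: 1886/1054 ≈ 1.789 → |1.789 − 1.778| = 0.011
B: 2350/1346 ≈ 1.746 → |1.746 − 1.778| = 0.032
C: 2327/1247 ≈ 1.866 → |1.866 − 1.778| = 0.088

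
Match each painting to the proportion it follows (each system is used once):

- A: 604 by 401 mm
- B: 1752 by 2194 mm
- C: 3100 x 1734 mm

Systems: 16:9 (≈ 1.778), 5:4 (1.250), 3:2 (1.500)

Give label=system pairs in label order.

A = 604/401 ≈ 1.506 → 3:2 (1.500)
B = 2194/1752 ≈ 1.252 → 5:4 (1.250)
C = 3100/1734 ≈ 1.788 → 16:9 (1.778)

A=3:2, B=5:4, C=16:9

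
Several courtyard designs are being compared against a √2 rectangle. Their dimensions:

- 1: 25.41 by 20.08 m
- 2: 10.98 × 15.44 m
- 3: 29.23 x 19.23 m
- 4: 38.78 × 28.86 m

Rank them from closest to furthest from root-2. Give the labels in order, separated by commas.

2, 4, 3, 1

Ratios: 1 = 25.41 / 20.08 ≈ 1.265; 2 = 15.44 / 10.98 ≈ 1.406; 3 = 29.23 / 19.23 ≈ 1.520; 4 = 38.78 / 28.86 ≈ 1.344.
|Δ from 1.414|: 1 0.149; 2 0.008; 3 0.106; 4 0.070.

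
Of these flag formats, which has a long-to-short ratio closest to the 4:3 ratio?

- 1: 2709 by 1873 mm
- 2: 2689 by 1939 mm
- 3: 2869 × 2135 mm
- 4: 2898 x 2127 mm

Target 4:3 ≈ 1.333.
1: 1.446 (Δ0.113)  2: 1.387 (Δ0.054)  3: 1.344 (Δ0.011)  4: 1.362 (Δ0.029)

3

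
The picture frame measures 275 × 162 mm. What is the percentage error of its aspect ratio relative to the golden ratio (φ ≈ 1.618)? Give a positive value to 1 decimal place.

Ratio = 275 / 162 ≈ 1.6975.
Ideal golden ratio ≈ 1.6180. |1.6975 − 1.6180| / 1.6180 ≈ 4.91% → 4.9%.

4.9%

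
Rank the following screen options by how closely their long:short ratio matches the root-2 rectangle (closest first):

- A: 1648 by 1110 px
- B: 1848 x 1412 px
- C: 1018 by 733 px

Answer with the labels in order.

C, A, B

A: 1648/1110 ≈ 1.485 → |1.485 − 1.414| = 0.071
B: 1848/1412 ≈ 1.309 → |1.309 − 1.414| = 0.105
C: 1018/733 ≈ 1.389 → |1.389 − 1.414| = 0.025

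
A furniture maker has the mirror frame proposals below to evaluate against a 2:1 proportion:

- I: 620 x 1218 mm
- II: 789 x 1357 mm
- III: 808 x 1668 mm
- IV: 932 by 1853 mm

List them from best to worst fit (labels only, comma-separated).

IV, I, III, II

I: 1218/620 ≈ 1.965 → |1.965 − 2.000| = 0.035
II: 1357/789 ≈ 1.720 → |1.720 − 2.000| = 0.280
III: 1668/808 ≈ 2.064 → |2.064 − 2.000| = 0.064
IV: 1853/932 ≈ 1.988 → |1.988 − 2.000| = 0.012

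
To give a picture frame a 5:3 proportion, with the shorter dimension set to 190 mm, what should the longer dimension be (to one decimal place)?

316.7 mm

5:3 ≈ 1.66667.
Longer side = 190 × 1.66667 ≈ 316.667 → 316.7 mm.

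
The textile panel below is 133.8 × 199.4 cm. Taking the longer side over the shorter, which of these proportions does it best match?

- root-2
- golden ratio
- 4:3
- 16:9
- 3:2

3:2

199.4/133.8 ≈ 1.490. Nearest candidates are 3:2 (1.500, off by 0.010) and root-2 (1.414, off by 0.076).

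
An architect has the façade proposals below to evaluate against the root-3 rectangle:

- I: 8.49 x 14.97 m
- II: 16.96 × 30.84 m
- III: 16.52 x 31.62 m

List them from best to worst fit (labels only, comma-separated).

Ratios: I = 14.97 / 8.49 ≈ 1.763; II = 30.84 / 16.96 ≈ 1.818; III = 31.62 / 16.52 ≈ 1.914.
|Δ from 1.732|: I 0.031; II 0.086; III 0.182.

I, II, III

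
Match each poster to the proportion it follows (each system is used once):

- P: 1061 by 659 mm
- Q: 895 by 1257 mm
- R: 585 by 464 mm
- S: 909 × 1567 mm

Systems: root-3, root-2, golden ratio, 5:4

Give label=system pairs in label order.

P=golden ratio, Q=root-2, R=5:4, S=root-3

Ratios: P ≈ 1.610; Q ≈ 1.404; R ≈ 1.261; S ≈ 1.724.
Targets: root-3 ≈ 1.732; root-2 ≈ 1.414; golden ratio ≈ 1.618; 5:4 ≈ 1.250.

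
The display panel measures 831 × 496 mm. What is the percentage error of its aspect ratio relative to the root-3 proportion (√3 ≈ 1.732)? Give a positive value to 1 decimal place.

Ratio = 831 / 496 ≈ 1.6754.
Ideal root-3 ≈ 1.7321. |1.6754 − 1.7321| / 1.7321 ≈ 3.27% → 3.3%.

3.3%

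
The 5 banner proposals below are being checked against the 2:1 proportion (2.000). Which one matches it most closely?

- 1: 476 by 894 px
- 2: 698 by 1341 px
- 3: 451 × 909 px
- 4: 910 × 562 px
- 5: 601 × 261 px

Ratios (long/short): 1 ≈ 1.878; 2 ≈ 1.921; 3 ≈ 2.016; 4 ≈ 1.619; 5 ≈ 2.303.
2:1 ≈ 2.000; option 3 is nearest (Δ 0.016).

3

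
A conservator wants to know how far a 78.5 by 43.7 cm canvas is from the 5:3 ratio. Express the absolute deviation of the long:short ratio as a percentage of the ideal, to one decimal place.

7.8%

Ratio = 78.5 / 43.7 ≈ 1.7963.
Ideal 5:3 ≈ 1.6667. |1.7963 − 1.6667| / 1.6667 ≈ 7.78% → 7.8%.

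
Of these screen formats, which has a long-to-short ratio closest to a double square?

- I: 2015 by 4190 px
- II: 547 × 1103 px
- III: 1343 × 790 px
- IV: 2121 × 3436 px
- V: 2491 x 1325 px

Ratios (long/short): I ≈ 2.079; II ≈ 2.016; III ≈ 1.700; IV ≈ 1.620; V ≈ 1.880.
2:1 ≈ 2.000; option II is nearest (Δ 0.016).

II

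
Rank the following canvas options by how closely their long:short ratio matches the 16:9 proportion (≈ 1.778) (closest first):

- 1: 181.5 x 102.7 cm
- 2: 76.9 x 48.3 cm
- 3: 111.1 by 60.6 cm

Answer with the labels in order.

1, 3, 2

1: 181.5/102.7 ≈ 1.767 → |1.767 − 1.778| = 0.011
2: 76.9/48.3 ≈ 1.592 → |1.592 − 1.778| = 0.186
3: 111.1/60.6 ≈ 1.833 → |1.833 − 1.778| = 0.055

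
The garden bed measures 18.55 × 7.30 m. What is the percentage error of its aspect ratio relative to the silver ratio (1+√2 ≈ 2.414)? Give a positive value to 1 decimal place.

Ratio = 18.55 / 7.30 ≈ 2.5411.
Ideal silver ratio ≈ 2.4142. |2.5411 − 2.4142| / 2.4142 ≈ 5.26% → 5.3%.

5.3%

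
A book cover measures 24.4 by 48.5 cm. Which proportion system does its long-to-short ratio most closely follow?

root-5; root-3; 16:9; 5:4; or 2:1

48.5/24.4 ≈ 1.988. Nearest candidates are 2:1 (2.000, off by 0.012) and 16:9 (1.778, off by 0.210).

2:1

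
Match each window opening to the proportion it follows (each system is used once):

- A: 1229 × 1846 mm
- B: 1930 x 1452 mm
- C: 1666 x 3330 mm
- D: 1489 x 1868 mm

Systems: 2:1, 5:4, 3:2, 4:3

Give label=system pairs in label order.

A=3:2, B=4:3, C=2:1, D=5:4

Ratios: A ≈ 1.502; B ≈ 1.329; C ≈ 1.999; D ≈ 1.255.
Targets: 2:1 ≈ 2.000; 5:4 ≈ 1.250; 3:2 ≈ 1.500; 4:3 ≈ 1.333.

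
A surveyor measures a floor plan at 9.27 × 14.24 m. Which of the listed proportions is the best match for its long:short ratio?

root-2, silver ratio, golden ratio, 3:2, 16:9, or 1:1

Ratio = 14.24 / 9.27 ≈ 1.536.
Distances: root-2 1.414 (Δ 0.122); silver ratio 2.414 (Δ 0.878); golden ratio 1.618 (Δ 0.082); 3:2 1.500 (Δ 0.036); 16:9 1.778 (Δ 0.242); 1:1 1.000 (Δ 0.536).

3:2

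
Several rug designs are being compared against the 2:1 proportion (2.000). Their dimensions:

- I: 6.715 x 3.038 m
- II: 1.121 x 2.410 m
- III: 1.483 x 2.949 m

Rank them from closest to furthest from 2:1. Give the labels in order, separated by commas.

III, II, I

Ratios: I = 6.715 / 3.038 ≈ 2.210; II = 2.410 / 1.121 ≈ 2.150; III = 2.949 / 1.483 ≈ 1.989.
|Δ from 2.000|: I 0.210; II 0.150; III 0.011.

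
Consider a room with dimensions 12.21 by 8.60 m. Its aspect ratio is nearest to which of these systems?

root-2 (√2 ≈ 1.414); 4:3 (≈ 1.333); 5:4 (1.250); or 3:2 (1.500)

Ratio = 12.21 / 8.60 ≈ 1.420.
Distances: root-2 1.414 (Δ 0.006); 4:3 1.333 (Δ 0.087); 5:4 1.250 (Δ 0.170); 3:2 1.500 (Δ 0.080).

root-2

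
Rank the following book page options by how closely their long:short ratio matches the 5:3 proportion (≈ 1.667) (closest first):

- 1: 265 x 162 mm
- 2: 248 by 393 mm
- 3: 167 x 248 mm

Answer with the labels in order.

1: 265/162 ≈ 1.636 → |1.636 − 1.667| = 0.031
2: 393/248 ≈ 1.585 → |1.585 − 1.667| = 0.082
3: 248/167 ≈ 1.485 → |1.485 − 1.667| = 0.182

1, 2, 3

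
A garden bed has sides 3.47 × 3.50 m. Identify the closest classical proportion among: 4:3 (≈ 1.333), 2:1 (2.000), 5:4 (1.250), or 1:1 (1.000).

1:1

Ratio = 3.50 / 3.47 ≈ 1.009.
Distances: 4:3 1.333 (Δ 0.324); 2:1 2.000 (Δ 0.991); 5:4 1.250 (Δ 0.241); 1:1 1.000 (Δ 0.009).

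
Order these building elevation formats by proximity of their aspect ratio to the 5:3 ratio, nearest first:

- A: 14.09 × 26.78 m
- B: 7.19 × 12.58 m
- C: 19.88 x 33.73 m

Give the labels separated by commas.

Ratios: A = 26.78 / 14.09 ≈ 1.901; B = 12.58 / 7.19 ≈ 1.750; C = 33.73 / 19.88 ≈ 1.697.
|Δ from 1.667|: A 0.234; B 0.083; C 0.030.

C, B, A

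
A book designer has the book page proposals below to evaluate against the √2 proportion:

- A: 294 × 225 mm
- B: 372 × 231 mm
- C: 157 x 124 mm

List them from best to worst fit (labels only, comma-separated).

A: 294/225 ≈ 1.307 → |1.307 − 1.414| = 0.107
B: 372/231 ≈ 1.610 → |1.610 − 1.414| = 0.196
C: 157/124 ≈ 1.266 → |1.266 − 1.414| = 0.148

A, C, B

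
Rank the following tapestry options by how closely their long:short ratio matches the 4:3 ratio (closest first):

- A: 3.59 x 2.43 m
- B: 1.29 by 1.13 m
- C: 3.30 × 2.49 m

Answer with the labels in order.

C, A, B

A: 3.59/2.43 ≈ 1.477 → |1.477 − 1.333| = 0.144
B: 1.29/1.13 ≈ 1.142 → |1.142 − 1.333| = 0.191
C: 3.30/2.49 ≈ 1.325 → |1.325 − 1.333| = 0.008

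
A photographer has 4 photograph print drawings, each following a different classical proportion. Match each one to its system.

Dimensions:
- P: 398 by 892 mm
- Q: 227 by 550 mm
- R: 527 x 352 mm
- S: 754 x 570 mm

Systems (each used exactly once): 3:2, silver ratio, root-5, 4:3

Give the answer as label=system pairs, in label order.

P = 892/398 ≈ 2.241 → root-5 (2.236)
Q = 550/227 ≈ 2.423 → silver ratio (2.414)
R = 527/352 ≈ 1.497 → 3:2 (1.500)
S = 754/570 ≈ 1.323 → 4:3 (1.333)

P=root-5, Q=silver ratio, R=3:2, S=4:3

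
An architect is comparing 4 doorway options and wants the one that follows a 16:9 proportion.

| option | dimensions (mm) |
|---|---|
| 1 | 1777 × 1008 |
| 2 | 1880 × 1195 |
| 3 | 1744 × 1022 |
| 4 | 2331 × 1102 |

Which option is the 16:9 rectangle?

1

Ratios (long/short): 1 ≈ 1.763; 2 ≈ 1.573; 3 ≈ 1.706; 4 ≈ 2.115.
16:9 ≈ 1.778; option 1 is nearest (Δ 0.015).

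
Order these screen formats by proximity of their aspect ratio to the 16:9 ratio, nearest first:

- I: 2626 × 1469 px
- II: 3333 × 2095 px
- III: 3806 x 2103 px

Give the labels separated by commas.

I, III, II

Ratios: I = 2626 / 1469 ≈ 1.788; II = 3333 / 2095 ≈ 1.591; III = 3806 / 2103 ≈ 1.810.
|Δ from 1.778|: I 0.010; II 0.187; III 0.032.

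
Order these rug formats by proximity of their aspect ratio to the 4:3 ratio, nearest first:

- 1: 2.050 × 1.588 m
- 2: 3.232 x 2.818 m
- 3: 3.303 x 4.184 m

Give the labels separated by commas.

1, 3, 2

1: 2.050/1.588 ≈ 1.291 → |1.291 − 1.333| = 0.042
2: 3.232/2.818 ≈ 1.147 → |1.147 − 1.333| = 0.186
3: 4.184/3.303 ≈ 1.267 → |1.267 − 1.333| = 0.066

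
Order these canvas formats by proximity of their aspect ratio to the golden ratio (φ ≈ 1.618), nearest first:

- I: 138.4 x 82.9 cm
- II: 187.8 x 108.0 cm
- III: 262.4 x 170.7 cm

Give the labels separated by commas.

I: 138.4/82.9 ≈ 1.669 → |1.669 − 1.618| = 0.051
II: 187.8/108.0 ≈ 1.739 → |1.739 − 1.618| = 0.121
III: 262.4/170.7 ≈ 1.537 → |1.537 − 1.618| = 0.081

I, III, II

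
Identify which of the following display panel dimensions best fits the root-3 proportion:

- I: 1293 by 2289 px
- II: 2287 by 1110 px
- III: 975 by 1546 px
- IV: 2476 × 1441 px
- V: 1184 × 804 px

Ratios (long/short): I ≈ 1.770; II ≈ 2.060; III ≈ 1.586; IV ≈ 1.718; V ≈ 1.473.
root-3 ≈ 1.732; option IV is nearest (Δ 0.014).

IV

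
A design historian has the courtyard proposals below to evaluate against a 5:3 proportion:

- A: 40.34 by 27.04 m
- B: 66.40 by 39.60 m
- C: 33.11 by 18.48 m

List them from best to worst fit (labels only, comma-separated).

B, C, A

A: 40.34/27.04 ≈ 1.492 → |1.492 − 1.667| = 0.175
B: 66.40/39.60 ≈ 1.677 → |1.677 − 1.667| = 0.010
C: 33.11/18.48 ≈ 1.792 → |1.792 − 1.667| = 0.125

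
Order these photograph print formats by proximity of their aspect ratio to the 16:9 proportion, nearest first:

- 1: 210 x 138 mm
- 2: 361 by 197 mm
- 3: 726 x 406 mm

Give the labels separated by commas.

1: 210/138 ≈ 1.522 → |1.522 − 1.778| = 0.256
2: 361/197 ≈ 1.832 → |1.832 − 1.778| = 0.054
3: 726/406 ≈ 1.788 → |1.788 − 1.778| = 0.010

3, 2, 1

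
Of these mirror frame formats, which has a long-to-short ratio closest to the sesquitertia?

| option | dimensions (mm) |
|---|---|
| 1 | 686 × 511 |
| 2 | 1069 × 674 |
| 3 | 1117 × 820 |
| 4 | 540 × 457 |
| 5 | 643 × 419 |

1

Ratios (long/short): 1 ≈ 1.342; 2 ≈ 1.586; 3 ≈ 1.362; 4 ≈ 1.182; 5 ≈ 1.535.
4:3 ≈ 1.333; option 1 is nearest (Δ 0.009).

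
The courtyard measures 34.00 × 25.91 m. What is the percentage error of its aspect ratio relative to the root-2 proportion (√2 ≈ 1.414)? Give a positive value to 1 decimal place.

Ratio = 34.00 / 25.91 ≈ 1.3122.
Ideal root-2 ≈ 1.4142. |1.3122 − 1.4142| / 1.4142 ≈ 7.21% → 7.2%.

7.2%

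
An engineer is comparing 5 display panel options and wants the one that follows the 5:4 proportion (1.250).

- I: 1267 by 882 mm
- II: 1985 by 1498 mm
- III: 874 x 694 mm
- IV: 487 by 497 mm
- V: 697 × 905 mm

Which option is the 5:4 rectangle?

III

Ratios (long/short): I ≈ 1.437; II ≈ 1.325; III ≈ 1.259; IV ≈ 1.021; V ≈ 1.298.
5:4 ≈ 1.250; option III is nearest (Δ 0.009).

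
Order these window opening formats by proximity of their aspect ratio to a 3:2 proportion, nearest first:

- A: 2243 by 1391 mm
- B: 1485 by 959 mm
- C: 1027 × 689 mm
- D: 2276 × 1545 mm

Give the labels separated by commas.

C, D, B, A

A: 2243/1391 ≈ 1.613 → |1.613 − 1.500| = 0.113
B: 1485/959 ≈ 1.548 → |1.548 − 1.500| = 0.048
C: 1027/689 ≈ 1.491 → |1.491 − 1.500| = 0.009
D: 2276/1545 ≈ 1.473 → |1.473 − 1.500| = 0.027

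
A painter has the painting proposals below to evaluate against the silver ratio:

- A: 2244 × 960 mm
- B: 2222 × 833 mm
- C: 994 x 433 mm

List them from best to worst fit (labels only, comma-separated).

A, C, B

Ratios: A = 2244 / 960 ≈ 2.337; B = 2222 / 833 ≈ 2.667; C = 994 / 433 ≈ 2.296.
|Δ from 2.414|: A 0.077; B 0.253; C 0.118.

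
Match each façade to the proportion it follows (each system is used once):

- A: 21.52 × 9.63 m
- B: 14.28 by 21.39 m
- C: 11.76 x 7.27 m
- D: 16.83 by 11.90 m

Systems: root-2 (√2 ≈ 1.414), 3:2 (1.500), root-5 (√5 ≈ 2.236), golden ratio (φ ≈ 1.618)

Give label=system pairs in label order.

A=root-5, B=3:2, C=golden ratio, D=root-2

A = 21.52/9.63 ≈ 2.235 → root-5 (2.236)
B = 21.39/14.28 ≈ 1.498 → 3:2 (1.500)
C = 11.76/7.27 ≈ 1.618 → golden ratio (1.618)
D = 16.83/11.90 ≈ 1.414 → root-2 (1.414)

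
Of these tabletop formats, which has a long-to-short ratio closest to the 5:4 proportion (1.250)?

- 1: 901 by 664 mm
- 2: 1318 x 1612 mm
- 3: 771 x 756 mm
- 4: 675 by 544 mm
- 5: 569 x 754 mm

Target 5:4 ≈ 1.250.
1: 1.357 (Δ0.107)  2: 1.223 (Δ0.027)  3: 1.020 (Δ0.230)  4: 1.241 (Δ0.009)  5: 1.325 (Δ0.075)

4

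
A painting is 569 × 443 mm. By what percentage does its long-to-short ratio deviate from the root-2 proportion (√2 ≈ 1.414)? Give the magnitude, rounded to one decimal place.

Ratio = 569 / 443 ≈ 1.2844.
Ideal root-2 ≈ 1.4142. |1.2844 − 1.4142| / 1.4142 ≈ 9.18% → 9.2%.

9.2%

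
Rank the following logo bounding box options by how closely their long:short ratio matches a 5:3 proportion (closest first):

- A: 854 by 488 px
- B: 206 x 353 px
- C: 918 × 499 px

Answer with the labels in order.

Ratios: A = 854 / 488 ≈ 1.750; B = 353 / 206 ≈ 1.714; C = 918 / 499 ≈ 1.840.
|Δ from 1.667|: A 0.083; B 0.047; C 0.173.

B, A, C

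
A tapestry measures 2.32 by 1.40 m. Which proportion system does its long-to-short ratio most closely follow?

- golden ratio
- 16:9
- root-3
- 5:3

5:3

Ratio = 2.32 / 1.40 ≈ 1.657.
Distances: golden ratio 1.618 (Δ 0.039); 16:9 1.778 (Δ 0.121); root-3 1.732 (Δ 0.075); 5:3 1.667 (Δ 0.010).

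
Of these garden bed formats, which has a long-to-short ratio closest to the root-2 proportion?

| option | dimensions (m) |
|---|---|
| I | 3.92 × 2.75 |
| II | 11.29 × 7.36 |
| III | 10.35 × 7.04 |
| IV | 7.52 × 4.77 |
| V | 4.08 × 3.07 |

I

Ratios (long/short): I ≈ 1.425; II ≈ 1.534; III ≈ 1.470; IV ≈ 1.577; V ≈ 1.329.
root-2 ≈ 1.414; option I is nearest (Δ 0.011).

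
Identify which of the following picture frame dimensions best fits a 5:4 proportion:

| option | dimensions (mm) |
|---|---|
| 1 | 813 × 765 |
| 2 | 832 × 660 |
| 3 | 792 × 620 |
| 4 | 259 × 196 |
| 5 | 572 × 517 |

Target 5:4 ≈ 1.250.
1: 1.063 (Δ0.187)  2: 1.261 (Δ0.011)  3: 1.277 (Δ0.027)  4: 1.321 (Δ0.071)  5: 1.106 (Δ0.144)

2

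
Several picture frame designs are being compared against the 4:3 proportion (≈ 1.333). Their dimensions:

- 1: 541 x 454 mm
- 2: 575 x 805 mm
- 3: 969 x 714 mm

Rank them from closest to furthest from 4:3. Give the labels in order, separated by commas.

1: 541/454 ≈ 1.192 → |1.192 − 1.333| = 0.141
2: 805/575 ≈ 1.400 → |1.400 − 1.333| = 0.067
3: 969/714 ≈ 1.357 → |1.357 − 1.333| = 0.024

3, 2, 1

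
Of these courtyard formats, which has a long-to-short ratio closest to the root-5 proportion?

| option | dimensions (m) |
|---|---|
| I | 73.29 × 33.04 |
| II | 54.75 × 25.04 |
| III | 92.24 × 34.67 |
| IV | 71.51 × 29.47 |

I

Ratios (long/short): I ≈ 2.218; II ≈ 2.187; III ≈ 2.661; IV ≈ 2.427.
root-5 ≈ 2.236; option I is nearest (Δ 0.018).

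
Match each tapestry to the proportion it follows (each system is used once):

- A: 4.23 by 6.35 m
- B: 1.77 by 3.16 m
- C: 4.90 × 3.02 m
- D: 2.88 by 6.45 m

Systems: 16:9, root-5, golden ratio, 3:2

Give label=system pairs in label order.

A=3:2, B=16:9, C=golden ratio, D=root-5

Ratios: A ≈ 1.501; B ≈ 1.785; C ≈ 1.623; D ≈ 2.240.
Targets: 16:9 ≈ 1.778; root-5 ≈ 2.236; golden ratio ≈ 1.618; 3:2 ≈ 1.500.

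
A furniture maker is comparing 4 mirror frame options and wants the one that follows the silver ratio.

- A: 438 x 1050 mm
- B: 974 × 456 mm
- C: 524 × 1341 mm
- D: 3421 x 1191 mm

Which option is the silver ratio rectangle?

Ratios (long/short): A ≈ 2.397; B ≈ 2.136; C ≈ 2.559; D ≈ 2.872.
silver ratio ≈ 2.414; option A is nearest (Δ 0.017).

A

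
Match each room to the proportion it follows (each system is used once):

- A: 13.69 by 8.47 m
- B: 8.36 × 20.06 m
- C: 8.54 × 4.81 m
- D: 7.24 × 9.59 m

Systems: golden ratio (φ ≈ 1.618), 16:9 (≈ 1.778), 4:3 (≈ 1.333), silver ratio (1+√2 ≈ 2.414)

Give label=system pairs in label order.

Ratios: A ≈ 1.616; B ≈ 2.400; C ≈ 1.775; D ≈ 1.325.
Targets: golden ratio ≈ 1.618; 16:9 ≈ 1.778; 4:3 ≈ 1.333; silver ratio ≈ 2.414.

A=golden ratio, B=silver ratio, C=16:9, D=4:3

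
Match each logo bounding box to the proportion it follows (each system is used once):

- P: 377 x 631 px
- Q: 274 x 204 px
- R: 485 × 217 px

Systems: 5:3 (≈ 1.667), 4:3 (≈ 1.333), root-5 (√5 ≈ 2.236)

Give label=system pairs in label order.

Ratios: P ≈ 1.674; Q ≈ 1.343; R ≈ 2.235.
Targets: 5:3 ≈ 1.667; 4:3 ≈ 1.333; root-5 ≈ 2.236.

P=5:3, Q=4:3, R=root-5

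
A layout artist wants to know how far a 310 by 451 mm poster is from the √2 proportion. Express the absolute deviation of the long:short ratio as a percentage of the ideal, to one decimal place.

Ratio = 451 / 310 ≈ 1.4548.
Ideal root-2 ≈ 1.4142. |1.4548 − 1.4142| / 1.4142 ≈ 2.87% → 2.9%.

2.9%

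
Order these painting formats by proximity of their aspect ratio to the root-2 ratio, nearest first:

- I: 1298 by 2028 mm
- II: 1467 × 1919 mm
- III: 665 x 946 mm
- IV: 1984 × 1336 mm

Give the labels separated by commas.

Ratios: I = 2028 / 1298 ≈ 1.562; II = 1919 / 1467 ≈ 1.308; III = 946 / 665 ≈ 1.423; IV = 1984 / 1336 ≈ 1.485.
|Δ from 1.414|: I 0.148; II 0.106; III 0.009; IV 0.071.

III, IV, II, I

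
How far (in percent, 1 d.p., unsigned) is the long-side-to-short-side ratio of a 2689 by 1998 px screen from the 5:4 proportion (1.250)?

7.7%

Ratio = 2689 / 1998 ≈ 1.3458.
Ideal 5:4 = 1.2500. |1.3458 − 1.2500| / 1.2500 ≈ 7.66% → 7.7%.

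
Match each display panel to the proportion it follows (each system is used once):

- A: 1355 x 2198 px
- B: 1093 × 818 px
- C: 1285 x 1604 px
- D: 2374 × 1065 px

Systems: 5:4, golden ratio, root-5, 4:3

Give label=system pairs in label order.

A=golden ratio, B=4:3, C=5:4, D=root-5

A = 2198/1355 ≈ 1.622 → golden ratio (1.618)
B = 1093/818 ≈ 1.336 → 4:3 (1.333)
C = 1604/1285 ≈ 1.248 → 5:4 (1.250)
D = 2374/1065 ≈ 2.229 → root-5 (2.236)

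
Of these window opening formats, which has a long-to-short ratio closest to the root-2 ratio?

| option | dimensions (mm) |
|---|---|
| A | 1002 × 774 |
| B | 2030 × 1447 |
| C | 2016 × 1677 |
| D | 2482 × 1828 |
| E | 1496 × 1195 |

B

Target root-2 ≈ 1.414.
A: 1.295 (Δ0.119)  B: 1.403 (Δ0.011)  C: 1.202 (Δ0.212)  D: 1.358 (Δ0.056)  E: 1.252 (Δ0.162)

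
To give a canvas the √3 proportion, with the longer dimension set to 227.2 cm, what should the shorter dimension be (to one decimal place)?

131.2 cm

root-3 ≈ 1.73205.
Shorter side = 227.2 ÷ 1.73205 ≈ 131.174 → 131.2 cm.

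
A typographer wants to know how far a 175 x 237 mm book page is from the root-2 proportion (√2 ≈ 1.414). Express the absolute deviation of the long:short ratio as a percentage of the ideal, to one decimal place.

Ratio = 237 / 175 ≈ 1.3543.
Ideal root-2 ≈ 1.4142. |1.3543 − 1.4142| / 1.4142 ≈ 4.24% → 4.2%.

4.2%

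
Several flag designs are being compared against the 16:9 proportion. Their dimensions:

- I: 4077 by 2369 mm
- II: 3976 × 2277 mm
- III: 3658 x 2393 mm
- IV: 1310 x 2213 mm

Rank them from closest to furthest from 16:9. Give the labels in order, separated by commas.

Ratios: I = 4077 / 2369 ≈ 1.721; II = 3976 / 2277 ≈ 1.746; III = 3658 / 2393 ≈ 1.529; IV = 2213 / 1310 ≈ 1.689.
|Δ from 1.778|: I 0.057; II 0.032; III 0.249; IV 0.089.

II, I, IV, III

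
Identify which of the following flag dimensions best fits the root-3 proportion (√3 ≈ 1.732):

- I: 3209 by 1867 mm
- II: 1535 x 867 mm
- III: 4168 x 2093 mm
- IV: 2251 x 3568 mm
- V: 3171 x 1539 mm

I

Target root-3 ≈ 1.732.
I: 1.719 (Δ0.013)  II: 1.770 (Δ0.038)  III: 1.991 (Δ0.259)  IV: 1.585 (Δ0.147)  V: 2.060 (Δ0.328)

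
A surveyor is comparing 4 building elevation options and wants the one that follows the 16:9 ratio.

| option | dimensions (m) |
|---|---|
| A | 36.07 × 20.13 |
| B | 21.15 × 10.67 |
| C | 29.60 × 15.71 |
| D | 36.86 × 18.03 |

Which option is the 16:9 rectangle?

A

Ratios (long/short): A ≈ 1.792; B ≈ 1.982; C ≈ 1.884; D ≈ 2.044.
16:9 ≈ 1.778; option A is nearest (Δ 0.014).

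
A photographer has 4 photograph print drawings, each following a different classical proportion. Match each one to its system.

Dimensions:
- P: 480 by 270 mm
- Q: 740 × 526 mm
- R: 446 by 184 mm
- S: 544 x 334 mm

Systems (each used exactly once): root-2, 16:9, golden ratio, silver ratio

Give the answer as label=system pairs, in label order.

P=16:9, Q=root-2, R=silver ratio, S=golden ratio

P = 480/270 ≈ 1.778 → 16:9 (1.778)
Q = 740/526 ≈ 1.407 → root-2 (1.414)
R = 446/184 ≈ 2.424 → silver ratio (2.414)
S = 544/334 ≈ 1.629 → golden ratio (1.618)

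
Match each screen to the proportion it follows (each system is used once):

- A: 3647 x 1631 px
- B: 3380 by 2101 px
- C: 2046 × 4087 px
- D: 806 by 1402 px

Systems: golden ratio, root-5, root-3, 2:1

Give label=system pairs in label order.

A=root-5, B=golden ratio, C=2:1, D=root-3

A = 3647/1631 ≈ 2.236 → root-5 (2.236)
B = 3380/2101 ≈ 1.609 → golden ratio (1.618)
C = 4087/2046 ≈ 1.998 → 2:1 (2.000)
D = 1402/806 ≈ 1.739 → root-3 (1.732)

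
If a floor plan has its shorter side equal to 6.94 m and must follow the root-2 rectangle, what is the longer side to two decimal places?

root-2 ≈ 1.41421.
Longer side = 6.94 × 1.41421 ≈ 9.8146 → 9.81 m.

9.81 m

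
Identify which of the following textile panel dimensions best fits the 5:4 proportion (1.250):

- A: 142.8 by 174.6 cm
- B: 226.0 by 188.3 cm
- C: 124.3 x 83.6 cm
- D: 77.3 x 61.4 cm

Ratios (long/short): A ≈ 1.223; B ≈ 1.200; C ≈ 1.487; D ≈ 1.259.
5:4 ≈ 1.250; option D is nearest (Δ 0.009).

D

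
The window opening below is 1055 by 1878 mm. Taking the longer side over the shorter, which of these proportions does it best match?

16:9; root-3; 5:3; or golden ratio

16:9

Ratio = 1878 / 1055 ≈ 1.780.
Distances: 16:9 1.778 (Δ 0.002); root-3 1.732 (Δ 0.048); 5:3 1.667 (Δ 0.113); golden ratio 1.618 (Δ 0.162).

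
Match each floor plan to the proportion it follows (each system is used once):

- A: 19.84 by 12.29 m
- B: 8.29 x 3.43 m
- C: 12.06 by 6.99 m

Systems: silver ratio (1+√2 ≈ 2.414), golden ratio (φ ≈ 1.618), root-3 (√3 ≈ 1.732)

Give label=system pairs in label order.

A = 19.84/12.29 ≈ 1.614 → golden ratio (1.618)
B = 8.29/3.43 ≈ 2.417 → silver ratio (2.414)
C = 12.06/6.99 ≈ 1.725 → root-3 (1.732)

A=golden ratio, B=silver ratio, C=root-3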